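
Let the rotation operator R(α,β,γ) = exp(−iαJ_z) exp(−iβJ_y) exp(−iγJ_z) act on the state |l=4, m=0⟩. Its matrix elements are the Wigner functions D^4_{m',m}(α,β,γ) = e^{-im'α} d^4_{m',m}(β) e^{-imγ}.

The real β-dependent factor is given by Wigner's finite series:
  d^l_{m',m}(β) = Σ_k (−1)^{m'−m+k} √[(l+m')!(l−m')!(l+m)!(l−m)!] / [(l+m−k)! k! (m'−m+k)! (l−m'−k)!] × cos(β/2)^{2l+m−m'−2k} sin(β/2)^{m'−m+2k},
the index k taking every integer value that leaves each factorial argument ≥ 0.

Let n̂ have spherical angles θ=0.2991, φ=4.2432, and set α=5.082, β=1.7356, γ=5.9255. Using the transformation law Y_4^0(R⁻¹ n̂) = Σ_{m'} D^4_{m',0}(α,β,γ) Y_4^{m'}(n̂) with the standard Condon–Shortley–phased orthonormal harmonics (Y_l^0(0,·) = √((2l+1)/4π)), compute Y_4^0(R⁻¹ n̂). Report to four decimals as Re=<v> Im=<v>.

Re=0.3129 Im=0.0000

Need the full column D^4_{m',0} for m'=−4..4 at α=5.082, β=1.7356, γ=5.9255.
cos(β/2)=0.646507, sin(β/2)=0.762908
d^4_{-4,0}: single k=4 term ⇒ +0.495143;  D = +0.045663+0.493033i
d^4_{-3,0}: k∈[3..4] ⇒ +0.593398 -0.826314 = -0.232916;  D = +0.208502-0.103812i
d^4_{-2,0}: k∈[2..4] ⇒ +0.403184 -1.497171 +0.781811 = -0.312176;  D = +0.230696+0.210317i
d^4_{-1,0}: k∈[1..4] ⇒ +0.161064 -1.345699 +1.873903 -0.434906 = +0.254362;  D = +0.091889-0.237184i
d^4_{0,0}: k∈[0..4] ⇒ +0.030520 -0.679990 +2.130511 -1.318562 +0.114757 = +0.277237;  D = +0.277237+0.000000i
d^4_{1,0}: k∈[0..3] ⇒ -0.161064 +1.345699 -1.873903 +0.434906 = -0.254362;  D = -0.091889-0.237184i
d^4_{2,0}: k∈[0..2] ⇒ +0.403184 -1.497171 +0.781811 = -0.312176;  D = +0.230696-0.210317i
d^4_{3,0}: k∈[0..1] ⇒ -0.593398 +0.826314 = +0.232916;  D = -0.208502-0.103812i
d^4_{4,0}: single k=0 term ⇒ +0.495143;  D = +0.045663-0.493033i
Y_4^{m'}(θ=0.2991,φ=4.2432) and Σ D·Y over m':
  (+0.0457+0.4930i)·(-0.0010+0.0032i)  (+0.2085-0.1038i)·(+0.0302-0.0050i)  (+0.2307+0.2103i)·(-0.0926-0.1263i)  (+0.0919-0.2372i)·(-0.2043+0.4030i)  (+0.2772+0.0000i)·(+0.5068+0.0000i)  (-0.0919-0.2372i)·(+0.2043+0.4030i)  (+0.2307-0.2103i)·(-0.0926+0.1263i)  (-0.2085-0.1038i)·(-0.0302-0.0050i)  (+0.0457-0.4930i)·(-0.0010-0.0032i)
Y_4^0(R⁻¹ n̂) = +0.312902-0.000000i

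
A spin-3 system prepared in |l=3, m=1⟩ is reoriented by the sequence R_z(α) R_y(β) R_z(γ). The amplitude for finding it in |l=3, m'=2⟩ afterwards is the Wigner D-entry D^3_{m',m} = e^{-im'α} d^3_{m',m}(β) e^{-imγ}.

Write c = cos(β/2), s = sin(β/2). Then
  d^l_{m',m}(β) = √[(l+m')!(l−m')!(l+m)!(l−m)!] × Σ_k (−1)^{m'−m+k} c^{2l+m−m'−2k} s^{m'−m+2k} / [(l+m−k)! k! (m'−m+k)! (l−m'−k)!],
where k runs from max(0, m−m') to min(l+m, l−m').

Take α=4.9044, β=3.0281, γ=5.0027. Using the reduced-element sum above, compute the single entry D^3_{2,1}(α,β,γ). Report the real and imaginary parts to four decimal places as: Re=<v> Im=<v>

D^3_{2,1}(4.9044,3.0281,5.0027) = e^{-i·2·4.9044}·d^3_{2,1}(3.0281)·e^{-i·1·5.0027}. Compute d first:
c=cos(3.0281/2)=0.056716, s=sin(3.0281/2)=0.998390; N=√[120·1·24·2]=75.894664
k: max(0,(1)−(2))=0 … min(3+(1),3−(2))=1
  k=0: (−1)^1·75.8947/(24)·0.0567^5·0.9984^1 = -0.000002
  k=1: (−1)^2·75.8947/(12)·0.0567^3·0.9984^3 = +0.001148
d^3_{2,1}(3.0281) = -0.000002 +0.001148 = +0.001146
D = (-0.927165+0.374653i)·(+0.001146)·(+0.286250+0.958155i) = -0.000716-0.000895i

Re=-0.0007 Im=-0.0009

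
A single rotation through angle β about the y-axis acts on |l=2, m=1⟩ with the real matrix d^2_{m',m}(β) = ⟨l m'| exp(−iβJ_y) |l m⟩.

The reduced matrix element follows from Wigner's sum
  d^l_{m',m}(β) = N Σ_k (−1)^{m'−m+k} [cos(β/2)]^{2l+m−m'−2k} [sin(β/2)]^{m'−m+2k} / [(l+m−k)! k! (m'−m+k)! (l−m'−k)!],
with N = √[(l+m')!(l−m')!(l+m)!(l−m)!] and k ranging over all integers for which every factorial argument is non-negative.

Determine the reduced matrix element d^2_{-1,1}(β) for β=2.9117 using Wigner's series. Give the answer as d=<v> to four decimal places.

d=-0.9349

d^2_{-1,1}(β=2.9117) via Wigner's sum:
With c≡cos(β/2)=0.114693 and s≡sin(β/2)=0.993401, N=[1·6·6·1]^{1/2}=6.000000
k∈{2,3} keeps every argument non-negative
  k=2: (−1)^0·6.0000/(2)·0.1147^2·0.9934^2 = +0.038945
  k=3: (−1)^1·6.0000/(6)·0.1147^0·0.9934^4 = -0.973864
d^2_{-1,1}(2.9117) = +0.038945 -0.973864 = -0.934919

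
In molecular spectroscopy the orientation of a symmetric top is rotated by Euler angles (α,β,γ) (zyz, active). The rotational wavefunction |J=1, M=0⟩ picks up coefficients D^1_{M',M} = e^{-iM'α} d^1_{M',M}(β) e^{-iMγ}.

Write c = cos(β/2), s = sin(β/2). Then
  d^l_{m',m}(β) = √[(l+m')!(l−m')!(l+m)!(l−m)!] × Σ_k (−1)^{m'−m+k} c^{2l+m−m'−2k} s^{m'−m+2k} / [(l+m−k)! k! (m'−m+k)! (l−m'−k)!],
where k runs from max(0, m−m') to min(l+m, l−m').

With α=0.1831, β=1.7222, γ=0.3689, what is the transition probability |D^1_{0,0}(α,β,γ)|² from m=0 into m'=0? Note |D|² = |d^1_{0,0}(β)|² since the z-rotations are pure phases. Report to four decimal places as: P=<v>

First d^1_{0,0}(β=1.7222), then the phase factors e^{-i(0)α} and e^{-i(0)γ}:
c=cos(1.7222/2)=0.651603, s=sin(1.7222/2)=0.758560; N=√[1·1·1·1]=1.000000
k: max(0,(0)−(0))=0 … min(1+(0),1−(0))=1
  k=0: (−1)^0·1.0000/(1)·0.6516^2·0.7586^0 = +0.424587
  k=1: (−1)^1·1.0000/(1)·0.6516^0·0.7586^2 = -0.575413
d^1_{0,0}(1.7222) = +0.424587 -0.575413 = -0.150826
|D^1_{0,0}|² = |d^1_{0,0}(β)|² = (-0.150826)² = 0.022748 (the z-rotation phases have unit modulus)

P=0.0227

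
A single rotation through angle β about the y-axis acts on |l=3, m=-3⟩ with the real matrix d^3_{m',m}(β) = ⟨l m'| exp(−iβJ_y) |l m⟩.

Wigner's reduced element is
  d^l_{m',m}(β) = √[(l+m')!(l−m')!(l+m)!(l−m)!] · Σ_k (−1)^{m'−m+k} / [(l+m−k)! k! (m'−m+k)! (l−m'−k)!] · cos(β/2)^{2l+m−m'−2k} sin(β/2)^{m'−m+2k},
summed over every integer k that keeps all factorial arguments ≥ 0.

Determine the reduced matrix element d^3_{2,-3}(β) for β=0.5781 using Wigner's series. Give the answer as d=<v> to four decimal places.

d=-0.0044

d^3_{2,-3}(β=0.5781) via Wigner's sum:
c=cos(0.5781/2)=0.958515, s=sin(0.5781/2)=0.285042; N=√[120·1·1·720]=293.938769
The bounds max(0,m−m')=0 and min(l+m,l−m')=0 give 1 term
  k=0: (−1)^5·293.9388/(120)·0.9585^1·0.2850^5 = -0.004418
d^3_{2,-3}(0.5781) = -0.004418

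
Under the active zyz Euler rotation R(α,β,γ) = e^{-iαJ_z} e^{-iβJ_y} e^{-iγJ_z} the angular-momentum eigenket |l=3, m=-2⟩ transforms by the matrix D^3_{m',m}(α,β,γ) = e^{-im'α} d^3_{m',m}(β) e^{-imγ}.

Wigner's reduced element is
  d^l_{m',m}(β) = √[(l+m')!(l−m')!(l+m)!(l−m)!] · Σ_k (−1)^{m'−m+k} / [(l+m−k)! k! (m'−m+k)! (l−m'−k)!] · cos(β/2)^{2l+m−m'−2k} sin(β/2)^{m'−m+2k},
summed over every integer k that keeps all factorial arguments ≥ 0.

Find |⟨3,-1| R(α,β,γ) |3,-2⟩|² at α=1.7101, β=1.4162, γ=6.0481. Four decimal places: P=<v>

Split into d^3_{-1,-2}(β=1.4162) × two z-phases.
Half-angle: c=0.759599, s=0.650392. N=√(2·24·1·120)=75.894664
The bounds max(0,m−m')=0 and min(l+m,l−m')=1 give 2 terms
  k=0: (−1)^1·75.8947/(24)·0.7596^5·0.6504^1 = -0.520112
  k=1: (−1)^2·75.8947/(12)·0.7596^3·0.6504^3 = +0.762620
d^3_{-1,-2}(1.4162) = -0.520112 +0.762620 = +0.242508
|D^3_{-1,-2}|² = |d^3_{-1,-2}(β)|² = (+0.242508)² = 0.058810 (the z-rotation phases have unit modulus)

P=0.0588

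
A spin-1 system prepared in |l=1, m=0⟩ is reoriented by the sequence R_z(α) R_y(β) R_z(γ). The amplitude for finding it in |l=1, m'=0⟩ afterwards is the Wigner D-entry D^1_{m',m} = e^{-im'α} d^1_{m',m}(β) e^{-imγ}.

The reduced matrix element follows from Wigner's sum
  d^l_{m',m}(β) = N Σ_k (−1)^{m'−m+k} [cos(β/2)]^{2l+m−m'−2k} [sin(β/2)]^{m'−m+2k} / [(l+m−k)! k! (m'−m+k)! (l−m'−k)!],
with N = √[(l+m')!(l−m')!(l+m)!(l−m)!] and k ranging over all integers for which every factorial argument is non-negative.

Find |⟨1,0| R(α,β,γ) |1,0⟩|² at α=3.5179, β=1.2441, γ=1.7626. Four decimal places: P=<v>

Split into d^1_{0,0}(β=1.2441) × two z-phases.
Half-angle: c=0.812686, s=0.582702. N=√(1·1·1·1)=1.000000
Admissible k: 0..1 (factorial args all ≥0)
  k=0: (−1)^0·1.0000/(1)·0.8127^2·0.5827^0 = +0.660458
  k=1: (−1)^1·1.0000/(1)·0.8127^0·0.5827^2 = -0.339542
d^1_{0,0}(1.2441) = +0.660458 -0.339542 = +0.320916
|D^1_{0,0}|² = |d^1_{0,0}(β)|² = (+0.320916)² = 0.102987 (the z-rotation phases have unit modulus)

P=0.1030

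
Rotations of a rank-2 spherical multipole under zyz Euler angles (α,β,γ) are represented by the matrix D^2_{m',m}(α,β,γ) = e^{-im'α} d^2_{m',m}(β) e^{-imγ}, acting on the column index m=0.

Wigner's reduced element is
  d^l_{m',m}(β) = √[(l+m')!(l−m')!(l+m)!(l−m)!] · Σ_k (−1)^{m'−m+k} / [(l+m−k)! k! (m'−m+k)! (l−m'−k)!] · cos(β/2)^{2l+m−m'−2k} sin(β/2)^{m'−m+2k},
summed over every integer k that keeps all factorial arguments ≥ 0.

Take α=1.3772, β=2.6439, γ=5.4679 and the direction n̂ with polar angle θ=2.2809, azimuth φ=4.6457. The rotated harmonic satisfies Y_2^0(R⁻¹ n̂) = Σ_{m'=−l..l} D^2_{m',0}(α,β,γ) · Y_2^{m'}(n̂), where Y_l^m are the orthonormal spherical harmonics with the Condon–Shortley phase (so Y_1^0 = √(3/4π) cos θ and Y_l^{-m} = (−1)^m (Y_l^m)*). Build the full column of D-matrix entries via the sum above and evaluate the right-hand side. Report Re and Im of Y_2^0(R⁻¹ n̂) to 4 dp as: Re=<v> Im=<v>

Need the full column D^2_{m',0} for m'=−2..2 at α=1.3772, β=2.6439, γ=5.4679.
cos(β/2)=0.246286, sin(β/2)=0.969197
d^2_{-2,0}: single k=2 term ⇒ +0.139566;  D = -0.129234+0.052699i
d^2_{-1,0}: k∈[1..2] ⇒ +0.035466 -0.549227 = -0.513761;  D = -0.098842-0.504164i
d^2_{0,0}: k∈[0..2] ⇒ +0.003679 -0.227910 +0.882366 = +0.658135;  D = +0.658135+0.000000i
d^2_{1,0}: k∈[0..1] ⇒ -0.035466 +0.549227 = +0.513761;  D = +0.098842-0.504164i
d^2_{2,0}: single k=0 term ⇒ +0.139566;  D = -0.129234-0.052699i
Y_2^{m'}(θ=2.2809,φ=4.6457) and Σ D·Y over m':
  (-0.1292+0.0527i)·(-0.2201-0.0295i)  (-0.0988-0.5042i)·(+0.0254-0.3811i)  (+0.6581+0.0000i)·(+0.0867+0.0000i)  (+0.0988-0.5042i)·(-0.0254-0.3811i)  (-0.1292-0.0527i)·(-0.2201+0.0295i)
Y_2^0(R⁻¹ n̂) = -0.272170+0.000000i

Re=-0.2722 Im=0.0000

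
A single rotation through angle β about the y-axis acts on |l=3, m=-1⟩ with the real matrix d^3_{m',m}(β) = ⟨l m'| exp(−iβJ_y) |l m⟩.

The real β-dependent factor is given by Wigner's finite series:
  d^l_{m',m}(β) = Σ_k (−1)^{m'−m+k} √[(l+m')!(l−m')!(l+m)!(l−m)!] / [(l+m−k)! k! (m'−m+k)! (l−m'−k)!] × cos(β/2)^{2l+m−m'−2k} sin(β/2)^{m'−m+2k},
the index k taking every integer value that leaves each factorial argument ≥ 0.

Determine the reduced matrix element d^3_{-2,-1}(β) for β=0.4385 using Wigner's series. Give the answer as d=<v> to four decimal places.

d^3_{-2,-1}(β=0.4385) via Wigner's sum:
c=cos(0.4385/2)=0.976061, s=sin(0.4385/2)=0.217498; N=√[1·120·2·24]=75.894664
k: max(0,(-1)−(-2))=1 … min(3+(-1),3−(-2))=2
  k=1: (−1)^0·75.8947/(24)·0.9761^5·0.2175^1 = +0.609311
  k=2: (−1)^1·75.8947/(12)·0.9761^3·0.2175^3 = -0.060510
d^3_{-2,-1}(0.4385) = +0.609311 -0.060510 = +0.548801

d=0.5488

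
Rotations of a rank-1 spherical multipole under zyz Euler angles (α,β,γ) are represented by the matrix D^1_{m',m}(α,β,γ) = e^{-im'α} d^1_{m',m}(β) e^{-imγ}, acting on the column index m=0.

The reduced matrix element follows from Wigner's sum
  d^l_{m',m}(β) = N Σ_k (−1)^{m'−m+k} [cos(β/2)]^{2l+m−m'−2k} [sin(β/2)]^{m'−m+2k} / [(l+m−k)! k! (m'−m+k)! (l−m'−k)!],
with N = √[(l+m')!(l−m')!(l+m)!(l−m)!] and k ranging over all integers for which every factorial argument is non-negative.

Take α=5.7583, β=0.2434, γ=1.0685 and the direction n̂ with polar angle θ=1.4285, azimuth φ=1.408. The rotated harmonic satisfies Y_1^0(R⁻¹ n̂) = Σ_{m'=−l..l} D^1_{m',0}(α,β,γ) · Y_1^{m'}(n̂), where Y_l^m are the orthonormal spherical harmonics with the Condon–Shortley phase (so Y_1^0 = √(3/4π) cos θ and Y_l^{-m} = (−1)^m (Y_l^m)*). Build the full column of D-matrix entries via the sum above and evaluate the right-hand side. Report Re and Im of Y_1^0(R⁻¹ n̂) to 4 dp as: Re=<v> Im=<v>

Re=0.0260 Im=0.0000

Need the full column D^1_{m',0} for m'=−1..1 at α=5.7583, β=0.2434, γ=1.0685.
cos(β/2)=0.992604, sin(β/2)=0.121400
d^1_{-1,0}: single k=1 term ⇒ +0.170415;  D = +0.147474-0.085398i
d^1_{0,0}: k∈[0..1] ⇒ +0.985262 -0.014738 = +0.970524;  D = +0.970524+0.000000i
d^1_{1,0}: single k=0 term ⇒ -0.170415;  D = -0.147474-0.085398i
Y_1^{m'}(θ=1.4285,φ=1.408) and Σ D·Y over m':
  (+0.1475-0.0854i)·(+0.0554-0.3375i)  (+0.9705+0.0000i)·(+0.0693+0.0000i)  (-0.1475-0.0854i)·(-0.0554-0.3375i)
Y_1^0(R⁻¹ n̂) = +0.025959+0.000000i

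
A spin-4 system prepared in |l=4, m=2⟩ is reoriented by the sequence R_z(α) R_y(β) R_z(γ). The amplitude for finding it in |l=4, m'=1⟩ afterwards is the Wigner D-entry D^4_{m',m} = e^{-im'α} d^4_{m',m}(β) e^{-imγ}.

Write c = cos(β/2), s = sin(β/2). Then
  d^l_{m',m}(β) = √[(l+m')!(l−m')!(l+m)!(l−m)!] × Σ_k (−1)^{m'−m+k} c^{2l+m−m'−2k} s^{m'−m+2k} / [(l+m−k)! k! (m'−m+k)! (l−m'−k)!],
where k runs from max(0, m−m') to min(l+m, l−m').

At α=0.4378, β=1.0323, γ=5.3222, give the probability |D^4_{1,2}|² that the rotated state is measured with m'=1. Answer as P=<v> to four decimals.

Split into d^4_{1,2}(β=1.0323) × two z-phases.
With c≡cos(β/2)=0.869726 and s≡sin(β/2)=0.493535, N=[120·6·720·2]^{1/2}=1018.233765
The bounds max(0,m−m')=1 and min(l+m,l−m')=3 give 3 terms
  k=1: (−1)^0·1018.2338/(240)·0.8697^7·0.4935^1 = +0.788190
  k=2: (−1)^1·1018.2338/(48)·0.8697^5·0.4935^3 = -1.269032
  k=3: (−1)^2·1018.2338/(72)·0.8697^3·0.4935^5 = +0.272429
d^4_{1,2}(1.0323) = +0.788190 -1.269032 +0.272429 = -0.208414
|D^4_{1,2}|² = |d^4_{1,2}(β)|² = (-0.208414)² = 0.043436 (the z-rotation phases have unit modulus)

P=0.0434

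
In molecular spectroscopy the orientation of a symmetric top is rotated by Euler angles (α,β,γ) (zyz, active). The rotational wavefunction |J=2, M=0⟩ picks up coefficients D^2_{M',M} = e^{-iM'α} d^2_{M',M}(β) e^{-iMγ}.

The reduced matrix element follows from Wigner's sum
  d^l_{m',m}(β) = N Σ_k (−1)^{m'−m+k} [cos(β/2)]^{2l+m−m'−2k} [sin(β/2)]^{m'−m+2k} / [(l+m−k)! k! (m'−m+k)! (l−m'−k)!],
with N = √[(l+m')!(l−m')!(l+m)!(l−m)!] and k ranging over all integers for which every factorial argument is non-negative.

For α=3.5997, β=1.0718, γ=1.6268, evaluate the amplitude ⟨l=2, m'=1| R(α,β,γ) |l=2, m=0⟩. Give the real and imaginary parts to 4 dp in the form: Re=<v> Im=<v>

Re=0.4616 Im=-0.2276

D^2_{1,0}(3.5997,1.0718,1.6268) = e^{-i·1·3.5997}·d^2_{1,0}(1.0718)·e^{-i·0·1.6268}. Compute d first:
Half-angle: c=0.859809, s=0.510615. N=√(6·1·2·2)=4.898979
The bounds max(0,m−m')=0 and min(l+m,l−m')=1 give 2 terms
  k=0: (−1)^1·4.8990/(2)·0.8598^3·0.5106^1 = -0.795016
  k=1: (−1)^2·4.8990/(2)·0.8598^1·0.5106^3 = +0.280388
d^2_{1,0}(1.0718) = -0.795016 +0.280388 = -0.514628
D = (-0.896891+0.442251i)·(-0.514628)·(+1.000000+0.000000i) = +0.461566-0.227595i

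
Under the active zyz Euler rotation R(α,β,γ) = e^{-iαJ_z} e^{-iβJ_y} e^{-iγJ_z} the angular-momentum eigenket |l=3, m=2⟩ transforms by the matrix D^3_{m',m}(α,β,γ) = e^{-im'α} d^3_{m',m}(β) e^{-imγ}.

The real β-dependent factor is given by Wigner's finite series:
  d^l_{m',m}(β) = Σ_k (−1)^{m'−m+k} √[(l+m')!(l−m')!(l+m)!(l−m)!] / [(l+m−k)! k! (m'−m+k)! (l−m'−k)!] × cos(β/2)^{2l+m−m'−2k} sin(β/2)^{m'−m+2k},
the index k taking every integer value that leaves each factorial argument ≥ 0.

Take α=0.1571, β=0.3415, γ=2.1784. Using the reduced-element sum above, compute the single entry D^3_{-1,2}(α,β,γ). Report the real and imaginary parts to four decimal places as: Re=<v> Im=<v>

D^3_{-1,2}(0.1571,0.3415,2.1784) = e^{-i·-1·0.1571}·d^3_{-1,2}(0.3415)·e^{-i·2·2.1784}. Compute d first:
c=cos(0.3415/2)=0.985458, s=sin(0.3415/2)=0.169921; N=√[2·24·120·1]=75.894664
k∈{3,4} keeps every argument non-negative
  k=3: (−1)^0·75.8947/(12)·0.9855^3·0.1699^3 = +0.029695
  k=4: (−1)^1·75.8947/(24)·0.9855^1·0.1699^5 = -0.000441
d^3_{-1,2}(0.3415) = +0.029695 -0.000441 = +0.029254
D = (+0.987685+0.156455i)·(+0.029254)·(-0.348143+0.937442i) = -0.014350+0.025493i

Re=-0.0143 Im=0.0255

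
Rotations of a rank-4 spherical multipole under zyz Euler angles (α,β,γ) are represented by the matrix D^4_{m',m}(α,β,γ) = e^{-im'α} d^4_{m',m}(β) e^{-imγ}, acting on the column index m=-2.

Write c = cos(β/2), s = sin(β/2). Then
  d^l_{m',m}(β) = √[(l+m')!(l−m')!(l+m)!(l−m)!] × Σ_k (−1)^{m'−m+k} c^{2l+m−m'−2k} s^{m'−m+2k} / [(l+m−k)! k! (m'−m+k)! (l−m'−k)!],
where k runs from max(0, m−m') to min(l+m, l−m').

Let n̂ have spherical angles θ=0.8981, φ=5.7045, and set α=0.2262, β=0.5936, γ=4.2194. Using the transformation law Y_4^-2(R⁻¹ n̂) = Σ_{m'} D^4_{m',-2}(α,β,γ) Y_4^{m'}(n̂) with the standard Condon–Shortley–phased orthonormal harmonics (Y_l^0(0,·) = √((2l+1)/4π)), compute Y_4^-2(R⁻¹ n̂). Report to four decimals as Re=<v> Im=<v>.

Re=0.0929 Im=-0.3956

Need the full column D^4_{m',-2} for m'=−4..4 at α=0.2262, β=0.5936, γ=4.2194.
cos(β/2)=0.956277, sin(β/2)=0.292462
d^4_{-4,-2}: single k=2 term ⇒ +0.346114;  D = -0.344975+0.028066i
d^4_{-3,-2}: k∈[1..2] ⇒ +0.800239 -0.224549 = +0.575690;  D = -0.548708+0.174181i
d^4_{-2,-2}: k∈[0..2] ⇒ +0.699311 -0.784914 +0.091770 = +0.006168;  D = -0.005311+0.003137i
d^4_{-1,-2}: k∈[0..2] ⇒ -0.907386 +0.424358 -0.026461 = -0.509489;  D = +0.369374-0.350916i
d^4_{0,-2}: k∈[0..2] ⇒ +0.620529 -0.154775 +0.005429 = +0.471183;  D = -0.260115+0.392878i
d^4_{1,-2}: k∈[0..2] ⇒ -0.282905 +0.039692 -0.000743 = -0.243956;  D = +0.085624-0.228436i
d^4_{2,-2}: k∈[0..2] ⇒ +0.091770 -0.006867 +0.000054 = +0.084957;  D = -0.011217+0.084213i
d^4_{3,-2}: k∈[0..1] ⇒ -0.021003 +0.000655 = -0.020348;  D = -0.001905-0.020259i
d^4_{4,-2}: single k=0 term ⇒ +0.003028;  D = +0.000952+0.002874i
Y_4^{m'}(θ=0.8981,φ=5.7045) and Σ D·Y over m':
  (-0.3450+0.0281i)·(-0.1122+0.1219i)  (-0.5487+0.1742i)·(-0.0614+0.3681i)  (-0.0053+0.0031i)·(+0.1412+0.3219i)  (+0.3694-0.3509i)·(-0.0545-0.0356i)  (-0.2601+0.3929i)·(-0.3567+0.0000i)  (+0.0856-0.2284i)·(+0.0545-0.0356i)  (-0.0112+0.0842i)·(+0.1412-0.3219i)  (-0.0019-0.0203i)·(+0.0614+0.3681i)  (+0.0010+0.0029i)·(-0.1122-0.1219i)
Y_4^-2(R⁻¹ n̂) = +0.092887-0.395647i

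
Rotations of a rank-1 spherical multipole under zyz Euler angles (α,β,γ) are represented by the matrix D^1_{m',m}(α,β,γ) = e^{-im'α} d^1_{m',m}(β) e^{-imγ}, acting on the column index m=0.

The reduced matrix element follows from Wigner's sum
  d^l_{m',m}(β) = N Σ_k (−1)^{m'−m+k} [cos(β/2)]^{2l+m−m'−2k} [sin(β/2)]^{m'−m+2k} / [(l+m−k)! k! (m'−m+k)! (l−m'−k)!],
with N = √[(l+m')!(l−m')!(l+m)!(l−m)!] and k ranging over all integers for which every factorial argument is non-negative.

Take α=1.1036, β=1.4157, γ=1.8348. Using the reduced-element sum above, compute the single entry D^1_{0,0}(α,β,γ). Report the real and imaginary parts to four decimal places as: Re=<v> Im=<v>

Re=0.1545 Im=0.0000

D^1_{0,0}(1.1036,1.4157,1.8348) = e^{-i·0·1.1036}·d^1_{0,0}(1.4157)·e^{-i·0·1.8348}. Compute d first:
c=cos(1.4157/2)=0.759762, s=sin(1.4157/2)=0.650202; N=√[1·1·1·1]=1.000000
k∈{0,1} keeps every argument non-negative
  k=0: (−1)^0·1.0000/(1)·0.7598^2·0.6502^0 = +0.577238
  k=1: (−1)^1·1.0000/(1)·0.7598^0·0.6502^2 = -0.422762
d^1_{0,0}(1.4157) = +0.577238 -0.422762 = +0.154475
D = (+1.000000+0.000000i)·(+0.154475)·(+1.000000+0.000000i) = +0.154475+0.000000i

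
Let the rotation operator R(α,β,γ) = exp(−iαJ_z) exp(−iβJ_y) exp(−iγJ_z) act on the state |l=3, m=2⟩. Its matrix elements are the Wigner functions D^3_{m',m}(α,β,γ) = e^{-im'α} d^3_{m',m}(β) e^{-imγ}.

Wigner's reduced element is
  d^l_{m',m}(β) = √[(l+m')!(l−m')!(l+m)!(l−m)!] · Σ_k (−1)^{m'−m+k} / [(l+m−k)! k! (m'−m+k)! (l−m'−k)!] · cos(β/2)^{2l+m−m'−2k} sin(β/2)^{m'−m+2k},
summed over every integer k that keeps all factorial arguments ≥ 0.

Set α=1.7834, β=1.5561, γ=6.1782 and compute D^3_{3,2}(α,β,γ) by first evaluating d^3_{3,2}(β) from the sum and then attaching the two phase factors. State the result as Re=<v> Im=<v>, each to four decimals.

Re=-0.1308 Im=-0.2868

First d^3_{3,2}(β=1.5561), then the phase factors e^{-i(3)α} and e^{-i(2)γ}:
With c≡cos(β/2)=0.712284 and s≡sin(β/2)=0.701892, N=[720·1·120·1]^{1/2}=293.938769
Admissible k: 0..0 (factorial args all ≥0)
  k=0: (−1)^1·293.9388/(120)·0.7123^5·0.7019^1 = -0.315218
d^3_{3,2}(1.5561) = -0.315218
Phases: e^{-i·(3)·1.7834}=+0.595438+0.803401i, e^{-i·(2)·6.1782}=+0.978037+0.208431i ⇒ D=-0.130786-0.286805i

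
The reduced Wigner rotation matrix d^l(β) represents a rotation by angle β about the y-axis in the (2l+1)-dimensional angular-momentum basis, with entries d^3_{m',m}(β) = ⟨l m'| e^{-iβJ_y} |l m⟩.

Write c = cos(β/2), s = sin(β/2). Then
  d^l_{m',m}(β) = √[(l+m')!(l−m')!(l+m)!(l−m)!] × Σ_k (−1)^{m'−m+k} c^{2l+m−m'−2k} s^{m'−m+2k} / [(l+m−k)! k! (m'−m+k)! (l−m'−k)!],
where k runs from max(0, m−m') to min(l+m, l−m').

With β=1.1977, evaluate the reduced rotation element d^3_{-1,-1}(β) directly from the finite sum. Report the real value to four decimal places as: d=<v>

d=-0.4523

d^3_{-1,-1}(β=1.1977) via Wigner's sum:
c=cos(1.1977/2)=0.825984, s=sin(1.1977/2)=0.563693; N=√[2·24·2·24]=48.000000
k: max(0,(-1)−(-1))=0 … min(3+(-1),3−(-1))=2
  k=0: (−1)^0·48.0000/(48)·0.8260^6·0.5637^0 = +0.317564
  k=1: (−1)^1·48.0000/(6)·0.8260^4·0.5637^2 = -1.183212
  k=2: (−1)^2·48.0000/(8)·0.8260^2·0.5637^4 = +0.413300
d^3_{-1,-1}(1.1977) = +0.317564 -1.183212 +0.413300 = -0.452348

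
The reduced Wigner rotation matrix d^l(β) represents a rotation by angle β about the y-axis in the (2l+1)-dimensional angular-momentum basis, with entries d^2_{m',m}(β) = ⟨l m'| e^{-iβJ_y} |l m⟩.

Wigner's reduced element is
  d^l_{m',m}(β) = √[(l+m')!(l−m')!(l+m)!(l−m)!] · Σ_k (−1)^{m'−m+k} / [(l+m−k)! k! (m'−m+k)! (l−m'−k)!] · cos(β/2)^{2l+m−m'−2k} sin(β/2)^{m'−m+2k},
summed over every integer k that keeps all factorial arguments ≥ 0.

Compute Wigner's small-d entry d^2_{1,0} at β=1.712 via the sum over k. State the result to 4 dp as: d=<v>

d=0.1706

d^2_{1,0}(β=1.712) via Wigner's sum:
With c≡cos(β/2)=0.655464 and s≡sin(β/2)=0.755227, N=[6·1·2·2]^{1/2}=4.898979
The bounds max(0,m−m')=0 and min(l+m,l−m')=1 give 2 terms
  k=0: (−1)^1·4.8990/(2)·0.6555^3·0.7552^1 = -0.520953
  k=1: (−1)^2·4.8990/(2)·0.6555^1·0.7552^3 = +0.691602
d^2_{1,0}(1.712) = -0.520953 +0.691602 = +0.170649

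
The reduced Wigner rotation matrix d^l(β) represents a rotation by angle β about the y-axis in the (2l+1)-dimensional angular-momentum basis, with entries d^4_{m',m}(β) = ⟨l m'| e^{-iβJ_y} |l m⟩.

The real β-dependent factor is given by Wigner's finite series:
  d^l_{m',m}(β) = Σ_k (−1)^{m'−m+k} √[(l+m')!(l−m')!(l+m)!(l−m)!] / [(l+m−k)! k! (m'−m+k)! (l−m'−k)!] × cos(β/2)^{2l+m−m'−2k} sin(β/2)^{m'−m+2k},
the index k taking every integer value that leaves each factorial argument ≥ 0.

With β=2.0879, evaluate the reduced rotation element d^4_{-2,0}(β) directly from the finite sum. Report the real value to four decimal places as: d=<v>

d^4_{-2,0}(β=2.0879) via Wigner's sum:
Half-angle: c=0.502810, s=0.864397. N=√(2·720·24·24)=910.735966
k: max(0,(0)−(-2))=2 … min(4+(0),4−(-2))=4
  k=2: (−1)^0·910.7360/(96)·0.5028^6·0.8644^2 = +0.114543
  k=3: (−1)^1·910.7360/(36)·0.5028^4·0.8644^4 = -0.902731
  k=4: (−1)^2·910.7360/(96)·0.5028^2·0.8644^6 = +1.000480
d^4_{-2,0}(2.0879) = +0.114543 -0.902731 +1.000480 = +0.212293

d=0.2123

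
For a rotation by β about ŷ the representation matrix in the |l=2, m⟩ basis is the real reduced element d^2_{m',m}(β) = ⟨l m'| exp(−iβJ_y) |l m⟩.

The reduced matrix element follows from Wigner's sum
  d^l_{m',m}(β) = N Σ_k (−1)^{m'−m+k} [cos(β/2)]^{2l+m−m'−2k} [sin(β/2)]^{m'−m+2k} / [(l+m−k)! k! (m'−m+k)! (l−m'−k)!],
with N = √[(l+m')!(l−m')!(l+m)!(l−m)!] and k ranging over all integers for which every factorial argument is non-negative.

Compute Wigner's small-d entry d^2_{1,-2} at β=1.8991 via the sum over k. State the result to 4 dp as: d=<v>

d=-0.6259

d^2_{1,-2}(β=1.8991) via Wigner's sum:
With c≡cos(β/2)=0.582049 and s≡sin(β/2)=0.813154, N=[6·1·1·24]^{1/2}=12.000000
The bounds max(0,m−m')=0 and min(l+m,l−m')=0 give 1 term
  k=0: (−1)^3·12.0000/(6)·0.5820^1·0.8132^3 = -0.625904
d^2_{1,-2}(1.8991) = -0.625904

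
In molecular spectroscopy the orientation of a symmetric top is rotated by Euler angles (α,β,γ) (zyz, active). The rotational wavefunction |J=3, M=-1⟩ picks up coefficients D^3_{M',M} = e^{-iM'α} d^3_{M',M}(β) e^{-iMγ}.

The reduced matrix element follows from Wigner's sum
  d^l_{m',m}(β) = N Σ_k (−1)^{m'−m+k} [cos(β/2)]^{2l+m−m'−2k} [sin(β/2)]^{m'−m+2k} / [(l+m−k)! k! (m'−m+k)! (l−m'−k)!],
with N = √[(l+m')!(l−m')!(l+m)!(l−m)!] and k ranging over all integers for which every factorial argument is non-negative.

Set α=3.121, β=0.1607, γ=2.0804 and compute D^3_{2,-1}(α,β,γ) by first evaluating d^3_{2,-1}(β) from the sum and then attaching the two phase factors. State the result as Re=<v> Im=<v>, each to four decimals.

Re=0.0017 Im=-0.0028

First d^3_{2,-1}(β=0.1607), then the phase factors e^{-i(2)α} and e^{-i(-1)γ}:
Half-angle: c=0.996774, s=0.080264. N=√(120·1·2·24)=75.894664
Admissible k: 0..1 (factorial args all ≥0)
  k=0: (−1)^3·75.8947/(12)·0.9968^3·0.0803^3 = -0.003239
  k=1: (−1)^4·75.8947/(24)·0.9968^1·0.0803^5 = +0.000010
d^3_{2,-1}(0.1607) = -0.003239 +0.000010 = -0.003228
Attach z-rotation phases: D = e^{-i(2)(3.121)}·(-0.003228)·e^{-i(-1)(2.0804)} = +0.001690-0.002751i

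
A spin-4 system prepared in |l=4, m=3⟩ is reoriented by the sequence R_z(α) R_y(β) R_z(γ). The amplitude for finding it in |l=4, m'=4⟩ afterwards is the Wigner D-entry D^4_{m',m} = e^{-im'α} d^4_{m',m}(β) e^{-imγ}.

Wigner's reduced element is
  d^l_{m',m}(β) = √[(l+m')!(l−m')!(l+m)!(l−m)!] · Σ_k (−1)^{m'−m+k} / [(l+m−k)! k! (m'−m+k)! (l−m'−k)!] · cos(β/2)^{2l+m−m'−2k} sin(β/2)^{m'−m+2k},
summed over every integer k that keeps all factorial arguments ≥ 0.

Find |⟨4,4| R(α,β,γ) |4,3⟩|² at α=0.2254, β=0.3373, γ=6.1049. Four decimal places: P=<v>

P=0.1845

Split into d^4_{4,3}(β=0.3373) × two z-phases.
With c≡cos(β/2)=0.985812 and s≡sin(β/2)=0.167852, N=[40320·1·5040·1]^{1/2}=14255.272709
Admissible k: 0..0 (factorial args all ≥0)
  k=0: (−1)^1·14255.2727/(5040)·0.9858^7·0.1679^1 = -0.429566
d^4_{4,3}(0.3373) = -0.429566
|D^4_{4,3}|² = |d^4_{4,3}(β)|² = (-0.429566)² = 0.184527 (the z-rotation phases have unit modulus)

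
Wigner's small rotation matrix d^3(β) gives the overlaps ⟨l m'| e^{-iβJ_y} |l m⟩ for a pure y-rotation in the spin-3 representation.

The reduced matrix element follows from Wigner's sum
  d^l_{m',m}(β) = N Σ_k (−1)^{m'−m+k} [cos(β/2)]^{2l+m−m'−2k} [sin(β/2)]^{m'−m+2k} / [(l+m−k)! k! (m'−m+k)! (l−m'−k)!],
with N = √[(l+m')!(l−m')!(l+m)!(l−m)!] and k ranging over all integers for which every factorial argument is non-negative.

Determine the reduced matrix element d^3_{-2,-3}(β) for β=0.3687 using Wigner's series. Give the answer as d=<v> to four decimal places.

d^3_{-2,-3}(β=0.3687) via Wigner's sum:
With c≡cos(β/2)=0.983056 and s≡sin(β/2)=0.183308, N=[1·120·1·720]^{1/2}=293.938769
k∈{0} keeps every argument non-negative
  k=0: (−1)^1·293.9388/(120)·0.9831^5·0.1833^1 = -0.412237
d^3_{-2,-3}(0.3687) = -0.412237

d=-0.4122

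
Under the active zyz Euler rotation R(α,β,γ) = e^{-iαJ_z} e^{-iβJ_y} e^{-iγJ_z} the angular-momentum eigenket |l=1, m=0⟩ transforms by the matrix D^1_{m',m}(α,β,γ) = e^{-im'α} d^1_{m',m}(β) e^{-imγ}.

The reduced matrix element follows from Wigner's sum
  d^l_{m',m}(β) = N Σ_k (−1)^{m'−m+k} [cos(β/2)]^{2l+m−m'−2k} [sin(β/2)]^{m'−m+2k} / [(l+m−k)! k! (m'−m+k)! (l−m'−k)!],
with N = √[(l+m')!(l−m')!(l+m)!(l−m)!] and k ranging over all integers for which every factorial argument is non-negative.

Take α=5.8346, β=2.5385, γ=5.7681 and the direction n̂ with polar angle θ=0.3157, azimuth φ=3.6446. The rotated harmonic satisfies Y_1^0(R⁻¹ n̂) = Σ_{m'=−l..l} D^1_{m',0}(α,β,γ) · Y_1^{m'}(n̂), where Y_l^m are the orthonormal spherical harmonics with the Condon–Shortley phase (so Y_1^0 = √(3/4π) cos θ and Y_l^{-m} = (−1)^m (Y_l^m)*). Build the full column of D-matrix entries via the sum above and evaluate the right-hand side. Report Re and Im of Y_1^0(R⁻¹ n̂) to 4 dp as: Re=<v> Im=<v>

Need the full column D^1_{m',0} for m'=−1..1 at α=5.8346, β=2.5385, γ=5.7681.
cos(β/2)=0.296997, sin(β/2)=0.954878
d^1_{-1,0}: single k=1 term ⇒ +0.401065;  D = +0.361385-0.173939i
d^1_{0,0}: k∈[0..1] ⇒ +0.088207 -0.911793 = -0.823585;  D = -0.823585+0.000000i
d^1_{1,0}: single k=0 term ⇒ -0.401065;  D = -0.361385-0.173939i
Y_1^{m'}(θ=0.3157,φ=3.6446) and Σ D·Y over m':
  (+0.3614-0.1739i)·(-0.0940+0.0517i)  (-0.8236+0.0000i)·(+0.4645+0.0000i)  (-0.3614-0.1739i)·(+0.0940+0.0517i)
Y_1^0(R⁻¹ n̂) = -0.432458+0.000000i

Re=-0.4325 Im=0.0000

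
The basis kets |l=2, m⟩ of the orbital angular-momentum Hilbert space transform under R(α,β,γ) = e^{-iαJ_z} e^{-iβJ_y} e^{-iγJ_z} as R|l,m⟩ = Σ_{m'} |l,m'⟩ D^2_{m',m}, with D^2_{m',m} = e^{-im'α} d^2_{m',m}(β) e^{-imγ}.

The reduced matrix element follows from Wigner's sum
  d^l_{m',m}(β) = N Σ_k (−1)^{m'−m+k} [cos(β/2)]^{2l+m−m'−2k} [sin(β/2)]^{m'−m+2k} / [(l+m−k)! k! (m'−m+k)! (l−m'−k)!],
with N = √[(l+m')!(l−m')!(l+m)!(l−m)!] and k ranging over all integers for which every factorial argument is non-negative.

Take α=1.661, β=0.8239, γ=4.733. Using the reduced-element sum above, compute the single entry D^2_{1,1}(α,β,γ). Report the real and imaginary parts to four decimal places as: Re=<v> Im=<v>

First d^2_{1,1}(β=0.8239), then the phase factors e^{-i(1)α} and e^{-i(1)γ}:
c=cos(0.8239/2)=0.916342, s=sin(0.8239/2)=0.400397; N=√[6·1·6·1]=6.000000
k∈{0,1} keeps every argument non-negative
  k=0: (−1)^0·6.0000/(6)·0.9163^4·0.4004^0 = +0.705066
  k=1: (−1)^1·6.0000/(2)·0.9163^2·0.4004^2 = -0.403848
d^2_{1,1}(0.8239) = +0.705066 -0.403848 = +0.301218
Phases: e^{-i·(1)·1.661}=-0.090081-0.995934i, e^{-i·(1)·4.733}=+0.020610+0.999788i ⇒ D=+0.299371-0.033311i

Re=0.2994 Im=-0.0333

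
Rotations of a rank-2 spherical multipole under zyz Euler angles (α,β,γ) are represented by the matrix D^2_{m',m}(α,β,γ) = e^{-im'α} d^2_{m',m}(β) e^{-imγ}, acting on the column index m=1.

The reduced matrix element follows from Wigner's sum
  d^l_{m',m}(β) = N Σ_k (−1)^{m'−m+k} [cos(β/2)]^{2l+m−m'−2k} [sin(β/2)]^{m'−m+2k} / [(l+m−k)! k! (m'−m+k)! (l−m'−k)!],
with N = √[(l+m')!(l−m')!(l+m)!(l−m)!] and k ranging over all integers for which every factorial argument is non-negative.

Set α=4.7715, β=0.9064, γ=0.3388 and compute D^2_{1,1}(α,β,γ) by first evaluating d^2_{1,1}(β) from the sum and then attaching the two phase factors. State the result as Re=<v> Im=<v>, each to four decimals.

Split into d^2_{1,1}(β=0.9064) × two z-phases.
c=cos(0.9064/2)=0.899051, s=sin(0.9064/2)=0.437845; N=√[6·1·6·1]=6.000000
Admissible k: 0..1 (factorial args all ≥0)
  k=0: (−1)^0·6.0000/(6)·0.8991^4·0.4378^0 = +0.653336
  k=1: (−1)^1·6.0000/(2)·0.8991^2·0.4378^2 = -0.464868
d^2_{1,1}(0.9064) = +0.653336 -0.464868 = +0.188468
D = (+0.059077+0.998253i)·(+0.188468)·(+0.943154-0.332356i) = +0.073030+0.173743i

Re=0.0730 Im=0.1737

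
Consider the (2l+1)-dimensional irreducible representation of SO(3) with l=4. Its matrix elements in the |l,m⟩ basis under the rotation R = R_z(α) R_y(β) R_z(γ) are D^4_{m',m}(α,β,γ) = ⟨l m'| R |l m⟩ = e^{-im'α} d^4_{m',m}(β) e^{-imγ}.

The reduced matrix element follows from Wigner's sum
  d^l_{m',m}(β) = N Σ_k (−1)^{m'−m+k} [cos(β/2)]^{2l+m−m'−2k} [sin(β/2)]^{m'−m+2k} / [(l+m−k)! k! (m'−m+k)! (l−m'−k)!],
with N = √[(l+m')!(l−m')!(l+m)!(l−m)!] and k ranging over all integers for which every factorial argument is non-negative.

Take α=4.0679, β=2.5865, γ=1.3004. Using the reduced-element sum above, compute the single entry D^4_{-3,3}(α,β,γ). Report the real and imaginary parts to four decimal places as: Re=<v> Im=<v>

Re=0.1370 Im=-0.2848

Split into d^4_{-3,3}(β=2.5865) × two z-phases.
c=cos(2.5865/2)=0.273997, s=sin(2.5865/2)=0.961731; N=√[1·5040·5040·1]=5040.000000
k∈{6,7} keeps every argument non-negative
  k=6: (−1)^0·5040.0000/(720)·0.2740^2·0.9617^6 = +0.415824
  k=7: (−1)^1·5040.0000/(5040)·0.2740^0·0.9617^8 = -0.731859
d^4_{-3,3}(2.5865) = +0.415824 -0.731859 = -0.316035
D = (+0.934953-0.354772i)·(-0.316035)·(-0.725106+0.688637i) = +0.137043-0.284777i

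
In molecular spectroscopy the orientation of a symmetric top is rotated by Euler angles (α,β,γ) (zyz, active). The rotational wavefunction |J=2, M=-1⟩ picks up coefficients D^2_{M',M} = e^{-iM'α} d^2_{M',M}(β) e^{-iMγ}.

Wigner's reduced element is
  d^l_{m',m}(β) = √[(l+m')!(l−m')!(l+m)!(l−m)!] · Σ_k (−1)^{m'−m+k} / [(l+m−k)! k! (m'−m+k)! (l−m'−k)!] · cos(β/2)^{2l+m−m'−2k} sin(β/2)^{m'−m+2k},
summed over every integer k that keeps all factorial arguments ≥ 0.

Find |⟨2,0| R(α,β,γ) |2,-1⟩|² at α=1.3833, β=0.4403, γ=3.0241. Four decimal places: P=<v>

D^2_{0,-1}(1.3833,0.4403,3.0241) = e^{-i·0·1.3833}·d^2_{0,-1}(0.4403)·e^{-i·-1·3.0241}. Compute d first:
With c≡cos(β/2)=0.975865 and s≡sin(β/2)=0.218376, N=[2·2·1·6]^{1/2}=4.898979
Admissible k: 0..1 (factorial args all ≥0)
  k=0: (−1)^1·4.8990/(2)·0.9759^3·0.2184^1 = -0.497106
  k=1: (−1)^2·4.8990/(2)·0.9759^1·0.2184^3 = +0.024893
d^2_{0,-1}(0.4403) = -0.497106 +0.024893 = -0.472213
|D^2_{0,-1}|² = |d^2_{0,-1}(β)|² = (-0.472213)² = 0.222985 (the z-rotation phases have unit modulus)

P=0.2230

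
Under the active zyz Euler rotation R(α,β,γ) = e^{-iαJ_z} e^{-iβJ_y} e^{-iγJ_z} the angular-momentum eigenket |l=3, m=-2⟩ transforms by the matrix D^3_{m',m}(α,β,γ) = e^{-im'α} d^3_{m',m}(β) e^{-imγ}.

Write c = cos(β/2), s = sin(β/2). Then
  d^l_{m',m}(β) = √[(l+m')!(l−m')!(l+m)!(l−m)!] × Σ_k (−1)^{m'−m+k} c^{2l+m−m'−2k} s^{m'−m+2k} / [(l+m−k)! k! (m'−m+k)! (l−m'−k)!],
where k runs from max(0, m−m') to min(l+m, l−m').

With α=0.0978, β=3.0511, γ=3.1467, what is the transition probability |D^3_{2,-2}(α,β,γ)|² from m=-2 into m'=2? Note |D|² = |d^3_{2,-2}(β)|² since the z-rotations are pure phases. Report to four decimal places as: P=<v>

Split into d^3_{2,-2}(β=3.0511) × two z-phases.
With c≡cos(β/2)=0.045231 and s≡sin(β/2)=0.998977, N=[120·1·1·120]^{1/2}=120.000000
Admissible k: 0..1 (factorial args all ≥0)
  k=0: (−1)^4·120.0000/(24)·0.0452^2·0.9990^4 = +0.010187
  k=1: (−1)^5·120.0000/(120)·0.0452^0·0.9990^6 = -0.993875
d^3_{2,-2}(3.0511) = +0.010187 -0.993875 = -0.983688
|D^3_{2,-2}|² = |d^3_{2,-2}(β)|² = (-0.983688)² = 0.967641 (the z-rotation phases have unit modulus)

P=0.9676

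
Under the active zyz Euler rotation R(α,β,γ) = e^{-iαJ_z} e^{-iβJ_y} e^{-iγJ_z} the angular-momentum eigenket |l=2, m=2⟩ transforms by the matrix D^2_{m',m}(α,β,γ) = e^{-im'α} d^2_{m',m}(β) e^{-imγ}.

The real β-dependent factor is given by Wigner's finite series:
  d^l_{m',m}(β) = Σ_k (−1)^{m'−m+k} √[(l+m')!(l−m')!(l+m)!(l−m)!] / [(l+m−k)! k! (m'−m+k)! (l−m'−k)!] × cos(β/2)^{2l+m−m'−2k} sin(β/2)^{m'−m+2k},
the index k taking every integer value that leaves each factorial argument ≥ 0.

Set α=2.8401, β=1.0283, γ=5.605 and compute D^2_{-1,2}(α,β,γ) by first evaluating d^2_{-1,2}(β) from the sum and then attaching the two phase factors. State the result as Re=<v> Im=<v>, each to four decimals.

Split into d^2_{-1,2}(β=1.0283) × two z-phases.
c=cos(1.0283/2)=0.870711, s=sin(1.0283/2)=0.491795; N=√[1·6·24·1]=12.000000
k∈{3} keeps every argument non-negative
  k=3: (−1)^0·12.0000/(6)·0.8707^1·0.4918^3 = +0.207136
d^2_{-1,2}(1.0283) = +0.207136
Attach z-rotation phases: D = e^{-i(-1)(2.8401)}·(+0.207136)·e^{-i(2)(5.605)} = -0.102187-0.180175i

Re=-0.1022 Im=-0.1802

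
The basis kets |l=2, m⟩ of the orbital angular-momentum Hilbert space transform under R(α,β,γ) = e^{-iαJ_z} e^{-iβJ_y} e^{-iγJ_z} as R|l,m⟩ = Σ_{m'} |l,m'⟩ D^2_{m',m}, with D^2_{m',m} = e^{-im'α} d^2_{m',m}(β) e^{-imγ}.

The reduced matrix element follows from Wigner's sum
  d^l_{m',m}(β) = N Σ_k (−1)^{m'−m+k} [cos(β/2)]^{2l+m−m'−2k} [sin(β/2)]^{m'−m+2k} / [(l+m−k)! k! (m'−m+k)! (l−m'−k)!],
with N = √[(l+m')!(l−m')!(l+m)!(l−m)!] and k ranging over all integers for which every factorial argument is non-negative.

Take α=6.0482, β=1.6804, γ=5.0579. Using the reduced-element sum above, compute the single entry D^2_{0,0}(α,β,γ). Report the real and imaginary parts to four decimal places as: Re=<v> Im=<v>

Split into d^2_{0,0}(β=1.6804) × two z-phases.
c=cos(1.6804/2)=0.667314, s=sin(1.6804/2)=0.744777; N=√[2·2·2·2]=4.000000
k: max(0,(0)−(0))=0 … min(2+(0),2−(0))=2
  k=0: (−1)^0·4.0000/(4)·0.6673^4·0.7448^0 = +0.198299
  k=1: (−1)^1·4.0000/(1)·0.6673^2·0.7448^2 = -0.988035
  k=2: (−1)^2·4.0000/(4)·0.6673^0·0.7448^4 = +0.307683
d^2_{0,0}(1.6804) = +0.198299 -0.988035 +0.307683 = -0.482053
Phases: e^{-i·(0)·6.0482}=+1.000000+0.000000i, e^{-i·(0)·5.0579}=+1.000000+0.000000i ⇒ D=-0.482053+0.000000i

Re=-0.4821 Im=0.0000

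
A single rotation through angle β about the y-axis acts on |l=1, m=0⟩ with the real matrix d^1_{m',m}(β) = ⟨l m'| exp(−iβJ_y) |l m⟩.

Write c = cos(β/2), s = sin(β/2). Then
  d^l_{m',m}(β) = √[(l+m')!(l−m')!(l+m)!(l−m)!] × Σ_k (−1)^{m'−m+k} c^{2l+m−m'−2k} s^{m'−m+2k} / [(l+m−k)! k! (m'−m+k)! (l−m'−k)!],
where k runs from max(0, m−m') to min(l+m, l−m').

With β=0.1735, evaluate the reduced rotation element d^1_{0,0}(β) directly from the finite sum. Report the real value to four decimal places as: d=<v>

d^1_{0,0}(β=0.1735) via Wigner's sum:
With c≡cos(β/2)=0.996240 and s≡sin(β/2)=0.086641, N=[1·1·1·1]^{1/2}=1.000000
k∈{0,1} keeps every argument non-negative
  k=0: (−1)^0·1.0000/(1)·0.9962^2·0.0866^0 = +0.992493
  k=1: (−1)^1·1.0000/(1)·0.9962^0·0.0866^2 = -0.007507
d^1_{0,0}(0.1735) = +0.992493 -0.007507 = +0.984987

d=0.9850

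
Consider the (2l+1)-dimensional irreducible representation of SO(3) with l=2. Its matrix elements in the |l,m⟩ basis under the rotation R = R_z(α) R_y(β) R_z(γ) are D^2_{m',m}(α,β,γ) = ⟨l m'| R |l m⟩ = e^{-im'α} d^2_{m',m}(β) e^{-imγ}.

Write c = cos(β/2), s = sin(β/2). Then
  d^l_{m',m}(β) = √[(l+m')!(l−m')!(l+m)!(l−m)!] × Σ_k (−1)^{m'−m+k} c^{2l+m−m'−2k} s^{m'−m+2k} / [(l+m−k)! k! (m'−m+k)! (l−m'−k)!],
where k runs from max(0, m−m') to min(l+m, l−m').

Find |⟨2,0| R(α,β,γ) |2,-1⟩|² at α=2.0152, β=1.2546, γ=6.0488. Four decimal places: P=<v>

D^2_{0,-1}(2.0152,1.2546,6.0488) = e^{-i·0·2.0152}·d^2_{0,-1}(1.2546)·e^{-i·-1·6.0488}. Compute d first:
Half-angle: c=0.809615, s=0.586961. N=√(2·2·1·6)=4.898979
k∈{0,1} keeps every argument non-negative
  k=0: (−1)^1·4.8990/(2)·0.8096^3·0.5870^1 = -0.762994
  k=1: (−1)^2·4.8990/(2)·0.8096^1·0.5870^3 = +0.401035
d^2_{0,-1}(1.2546) = -0.762994 +0.401035 = -0.361959
|D^2_{0,-1}|² = |d^2_{0,-1}(β)|² = (-0.361959)² = 0.131014 (the z-rotation phases have unit modulus)

P=0.1310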